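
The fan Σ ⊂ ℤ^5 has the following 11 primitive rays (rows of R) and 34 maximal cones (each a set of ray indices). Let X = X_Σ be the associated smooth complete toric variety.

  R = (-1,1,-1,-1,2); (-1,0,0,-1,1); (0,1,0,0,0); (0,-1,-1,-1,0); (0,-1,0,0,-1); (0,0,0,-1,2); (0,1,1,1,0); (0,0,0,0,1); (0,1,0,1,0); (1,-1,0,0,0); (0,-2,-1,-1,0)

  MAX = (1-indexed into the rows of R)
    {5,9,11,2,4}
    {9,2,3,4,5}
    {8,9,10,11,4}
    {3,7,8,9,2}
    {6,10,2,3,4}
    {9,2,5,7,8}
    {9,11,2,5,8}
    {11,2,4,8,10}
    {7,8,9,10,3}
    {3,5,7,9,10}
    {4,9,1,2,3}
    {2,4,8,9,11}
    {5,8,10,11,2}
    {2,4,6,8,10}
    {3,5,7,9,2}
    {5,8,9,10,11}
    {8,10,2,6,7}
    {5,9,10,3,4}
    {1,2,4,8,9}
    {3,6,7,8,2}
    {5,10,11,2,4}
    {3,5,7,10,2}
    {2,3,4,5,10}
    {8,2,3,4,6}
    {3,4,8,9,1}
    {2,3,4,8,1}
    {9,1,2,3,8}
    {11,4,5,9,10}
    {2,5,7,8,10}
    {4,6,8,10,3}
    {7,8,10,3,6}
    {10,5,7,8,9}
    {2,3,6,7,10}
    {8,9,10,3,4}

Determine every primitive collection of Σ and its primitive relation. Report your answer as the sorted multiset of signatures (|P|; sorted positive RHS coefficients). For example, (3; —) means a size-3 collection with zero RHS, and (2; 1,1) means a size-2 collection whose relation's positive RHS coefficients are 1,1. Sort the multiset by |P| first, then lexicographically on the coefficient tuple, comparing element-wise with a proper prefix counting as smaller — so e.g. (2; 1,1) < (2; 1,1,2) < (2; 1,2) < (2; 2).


Σ has 16 primitive collections:

  P={4,7}:  v_{4} + v_{7} = 0  →  sig = (2; —)
  P={3,11}:  v_{3} + v_{11} = v_{4}  →  sig = (2; 1)
  P={5,6}:  v_{5} + v_{6} = v_{2} + v_{10}  →  sig = (2; 1,1)
  P={7,11}:  v_{7} + v_{11} = v_{5} + v_{8}  →  sig = (2; 1,1)
  P={1,5}:  v_{1} + v_{5} = v_{2} + v_{4} + v_{9}  →  sig = (2; 1,1,1)
  P={1,7}:  v_{1} + v_{7} = v_{2} + v_{3} + v_{8} + v_{9}  →  sig = (2; 1,1,1,1)
  P={6,11}:  v_{6} + v_{11} = v_{2} + v_{4} + v_{8} + v_{10}  →  sig = (2; 1,1,1,1)
  P={1,11}:  v_{1} + v_{11} = v_{2} + 2·v_{4} + v_{8} + v_{9}  →  sig = (2; 1,1,1,2)
  P={1,10}:  v_{1} + v_{10} = v_{3} + v_{4} + 2·v_{8}  →  sig = (2; 1,1,2)
  P={1,6}:  v_{1} + v_{6} = v_{2} + 2·v_{3} + v_{4} + 3·v_{8}  →  sig = (2; 1,1,2,3)
  P={6,9}:  v_{6} + v_{9} = v_{3} + 2·v_{8}  →  sig = (2; 1,2)
  P={3,5,8}:  v_{3} + v_{5} + v_{8} = 0  →  sig = (3; —)
  P={2,9,10}:  v_{2} + v_{9} + v_{10} = v_{8}  →  sig = (3; 1)
  P={4,5,8}:  v_{4} + v_{5} + v_{8} = v_{11}  →  sig = (3; 1)
  P={2,3,8,10}:  v_{2} + v_{3} + v_{8} + v_{10} = v_{6}  →  sig = (4; 1)
  P={2,3,4,8,9}:  v_{2} + v_{3} + v_{4} + v_{8} + v_{9} = v_{1}  →  sig = (5; 1)

so the primitive-relation signature multiset is
{ (2; —),  (2; 1),  (2; 1,1) ×2,  (2; 1,1,1),  (2; 1,1,1,1) ×2,  (2; 1,1,1,2),  (2; 1,1,2),  (2; 1,1,2,3),  (2; 1,2),  (3; —),  (3; 1) ×2,  (4; 1),  (5; 1) }


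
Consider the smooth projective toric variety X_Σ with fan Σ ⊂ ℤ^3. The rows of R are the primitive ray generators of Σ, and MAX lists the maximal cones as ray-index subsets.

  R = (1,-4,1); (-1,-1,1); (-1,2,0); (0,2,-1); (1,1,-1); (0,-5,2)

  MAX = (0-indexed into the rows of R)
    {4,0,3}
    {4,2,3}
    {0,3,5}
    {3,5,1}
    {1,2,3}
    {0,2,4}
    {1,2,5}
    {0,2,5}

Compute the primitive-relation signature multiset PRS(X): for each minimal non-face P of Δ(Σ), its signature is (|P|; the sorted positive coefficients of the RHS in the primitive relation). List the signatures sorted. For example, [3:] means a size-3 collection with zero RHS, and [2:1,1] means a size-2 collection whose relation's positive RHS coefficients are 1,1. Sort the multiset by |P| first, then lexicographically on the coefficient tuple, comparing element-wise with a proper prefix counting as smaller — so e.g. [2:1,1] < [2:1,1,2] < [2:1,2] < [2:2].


Δ(Σ) — 6 vertices, 5 min non-faces:

  • {1,4}:  v_{1} + v_{4} = 0  ⟹  sig = [2:]
  • {0,1}:  v_{0} + v_{1} = v_{5}  ⟹  sig = [2:1]
  • {4,5}:  v_{4} + v_{5} = v_{0}  ⟹  sig = [2:1]
  • {0,2,3}:  v_{0} + v_{2} + v_{3} = 0  ⟹  sig = [3:]
  • {2,3,5}:  v_{2} + v_{3} + v_{5} = v_{1}  ⟹  sig = [3:1]

Sorted signature multiset PRS(X):
    [2:]
    [2:1]
    [2:1]
    [3:]
    [3:1]


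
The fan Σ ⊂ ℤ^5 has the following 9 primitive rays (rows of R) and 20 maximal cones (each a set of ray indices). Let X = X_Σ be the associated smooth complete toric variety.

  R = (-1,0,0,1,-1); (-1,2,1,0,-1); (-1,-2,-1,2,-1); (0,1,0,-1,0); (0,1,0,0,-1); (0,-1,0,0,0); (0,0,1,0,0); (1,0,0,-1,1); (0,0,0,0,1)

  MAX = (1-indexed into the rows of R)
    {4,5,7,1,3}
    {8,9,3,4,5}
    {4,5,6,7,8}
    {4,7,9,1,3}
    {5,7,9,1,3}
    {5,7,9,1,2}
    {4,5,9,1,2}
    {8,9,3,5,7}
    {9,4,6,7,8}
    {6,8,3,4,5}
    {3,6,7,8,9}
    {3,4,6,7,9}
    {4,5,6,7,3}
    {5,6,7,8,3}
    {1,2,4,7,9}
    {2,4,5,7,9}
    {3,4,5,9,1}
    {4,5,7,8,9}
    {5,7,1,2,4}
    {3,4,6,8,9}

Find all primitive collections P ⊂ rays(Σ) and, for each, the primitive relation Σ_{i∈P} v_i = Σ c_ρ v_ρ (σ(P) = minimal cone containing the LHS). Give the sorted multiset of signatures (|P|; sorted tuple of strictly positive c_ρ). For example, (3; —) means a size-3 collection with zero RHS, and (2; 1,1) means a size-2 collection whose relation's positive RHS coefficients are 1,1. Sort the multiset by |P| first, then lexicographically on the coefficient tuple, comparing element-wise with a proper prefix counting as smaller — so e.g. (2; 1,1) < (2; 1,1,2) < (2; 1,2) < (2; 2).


Primitive collections (9):

  • {1,8}:  v_{1} + v_{8} = 0  ⟹  sig = (2; —)
  • {1,6}:  v_{1} + v_{6} = v_{3} + v_{4} + v_{7}  ⟹  sig = (2; 1,1,1)
  • {2,6}:  v_{2} + v_{6} = v_{1} + v_{4} + v_{7}  ⟹  sig = (2; 1,1,1)
  • {2,8}:  v_{2} + v_{8} = v_{4} + v_{5} + v_{7} + v_{9}  ⟹  sig = (2; 1,1,1,1)
  • {2,3}:  v_{2} + v_{3} = 2·v_{1}  ⟹  sig = (2; 2)
  • {5,6,9}:  v_{5} + v_{6} + v_{9} = 0  ⟹  sig = (3; —)
  • {3,4,7,8}:  v_{3} + v_{4} + v_{7} + v_{8} = v_{6}  ⟹  sig = (4; 1)
  • {1,4,5,7,9}:  v_{1} + v_{4} + v_{5} + v_{7} + v_{9} = v_{2}  ⟹  sig = (5; 1)
  • {3,4,5,7,9}:  v_{3} + v_{4} + v_{5} + v_{7} + v_{9} = v_{1}  ⟹  sig = (5; 1)

Sorted signature multiset PRS(X):
[(2; —), (2; 1,1,1), (2; 1,1,1), (2; 1,1,1,1), (2; 2), (3; —), (4; 1), (5; 1), (5; 1)]


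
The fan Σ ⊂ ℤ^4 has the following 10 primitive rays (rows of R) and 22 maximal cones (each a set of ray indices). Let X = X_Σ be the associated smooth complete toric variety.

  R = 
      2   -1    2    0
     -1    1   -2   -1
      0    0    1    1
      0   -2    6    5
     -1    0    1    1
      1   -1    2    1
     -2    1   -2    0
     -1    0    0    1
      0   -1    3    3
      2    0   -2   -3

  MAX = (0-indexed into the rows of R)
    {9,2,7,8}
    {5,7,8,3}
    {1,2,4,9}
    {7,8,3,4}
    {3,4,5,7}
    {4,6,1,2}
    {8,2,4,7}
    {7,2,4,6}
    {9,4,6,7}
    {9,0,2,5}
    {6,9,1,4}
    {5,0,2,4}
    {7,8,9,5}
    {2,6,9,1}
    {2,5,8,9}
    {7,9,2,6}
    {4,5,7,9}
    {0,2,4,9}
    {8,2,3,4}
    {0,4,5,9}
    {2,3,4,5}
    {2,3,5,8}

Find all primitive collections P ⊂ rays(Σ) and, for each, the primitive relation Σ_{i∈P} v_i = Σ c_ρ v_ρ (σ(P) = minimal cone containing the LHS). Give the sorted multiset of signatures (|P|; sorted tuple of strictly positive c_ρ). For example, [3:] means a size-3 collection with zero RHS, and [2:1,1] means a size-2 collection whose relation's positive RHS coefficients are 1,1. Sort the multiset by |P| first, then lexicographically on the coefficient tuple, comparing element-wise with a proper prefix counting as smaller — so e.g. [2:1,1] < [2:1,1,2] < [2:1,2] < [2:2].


Minimal non-faces — 20 found among 10 rays, 22 max cones:

  P={0,6}:  v_{0} + v_{6} = 0 ; sig = [2:]
  P={1,5}:  v_{1} + v_{5} = 0 ; sig = [2:]
  P={0,7}:  v_{0} + v_{7} = v_{5} ; sig = [2:1]
  P={1,7}:  v_{1} + v_{7} = v_{6} ; sig = [2:1]
  P={5,6}:  v_{5} + v_{6} = v_{7} ; sig = [2:1]
  P={1,3}:  v_{1} + v_{3} = v_{4} + v_{8} ; sig = [2:1,1]
  P={1,8}:  v_{1} + v_{8} = v_{2} + v_{7} ; sig = [2:1,1]
  P={0,1}:  v_{0} + v_{1} = v_{2} + v_{4} + v_{9} ; sig = [2:1,1,1]
  P={3,6}:  v_{3} + v_{6} = v_{4} + v_{7} + v_{8} ; sig = [2:1,1,1]
  P={0,3}:  v_{0} + v_{3} = v_{2} + v_{4} + 3·v_{5} ; sig = [2:1,1,3]
  P={0,8}:  v_{0} + v_{8} = v_{2} + 2·v_{5} ; sig = [2:1,2]
  P={6,8}:  v_{6} + v_{8} = v_{2} + 2·v_{7} ; sig = [2:1,2]
  P={3,9}:  v_{3} + v_{9} = 2·v_{5} ; sig = [2:2]
  P={2,5,7}:  v_{2} + v_{5} + v_{7} = v_{8} ; sig = [3:1]
  P={4,5,8}:  v_{4} + v_{5} + v_{8} = v_{3} ; sig = [3:1]
  P={4,8,9}:  v_{4} + v_{8} + v_{9} = v_{5} ; sig = [3:1]
  P={2,3,7}:  v_{2} + v_{3} + v_{7} = v_{4} + 2·v_{8} ; sig = [3:1,2]
  P={2,4,7,9}:  v_{2} + v_{4} + v_{7} + v_{9} = 0 ; sig = [4:]
  P={2,4,5,9}:  v_{2} + v_{4} + v_{5} + v_{9} = v_{0} ; sig = [4:1]
  P={2,4,6,9}:  v_{2} + v_{4} + v_{6} + v_{9} = v_{1} ; sig = [4:1]

so the primitive-relation signature multiset is
    |P|=2: 13 collections, coeffs (), (), (1), (1), (1), (1,1), (1,1), (1,1,1), (1,1,1), (1,1,3), (1,2), (1,2), (2)
    |P|=3: 4 collections, coeffs (1), (1), (1), (1,2)
    |P|=4: 3 collections, coeffs (), (1), (1)


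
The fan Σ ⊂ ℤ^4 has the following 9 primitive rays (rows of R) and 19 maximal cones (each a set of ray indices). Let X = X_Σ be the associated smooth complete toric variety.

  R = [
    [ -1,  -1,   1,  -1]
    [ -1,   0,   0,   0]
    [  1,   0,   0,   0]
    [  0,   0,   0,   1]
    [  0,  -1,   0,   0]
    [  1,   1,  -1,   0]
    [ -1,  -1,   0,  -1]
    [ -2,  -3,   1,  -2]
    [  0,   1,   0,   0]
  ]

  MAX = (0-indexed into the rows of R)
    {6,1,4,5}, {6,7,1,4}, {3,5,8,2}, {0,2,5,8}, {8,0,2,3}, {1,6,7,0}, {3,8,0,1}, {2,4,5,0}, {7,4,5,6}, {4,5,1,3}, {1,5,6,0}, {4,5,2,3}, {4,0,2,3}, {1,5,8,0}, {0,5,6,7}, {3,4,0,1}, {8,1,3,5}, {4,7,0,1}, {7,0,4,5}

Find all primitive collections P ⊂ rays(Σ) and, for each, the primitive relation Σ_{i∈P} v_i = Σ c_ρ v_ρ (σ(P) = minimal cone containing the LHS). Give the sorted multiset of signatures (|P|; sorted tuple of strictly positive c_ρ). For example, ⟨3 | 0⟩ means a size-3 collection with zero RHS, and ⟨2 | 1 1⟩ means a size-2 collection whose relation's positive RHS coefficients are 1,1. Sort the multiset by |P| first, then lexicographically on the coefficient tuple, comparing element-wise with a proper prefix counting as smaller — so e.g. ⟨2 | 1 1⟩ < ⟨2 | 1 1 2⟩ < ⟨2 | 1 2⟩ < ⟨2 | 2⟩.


Minimal non-faces — 12 found among 9 rays, 19 max cones:

  P = {1,2}:  v_{1} + v_{2} = 0 — sig = ⟨2 | 0⟩
  P = {4,8}:  v_{4} + v_{8} = 0 — sig = ⟨2 | 0⟩
  P = {3,6}:  v_{3} + v_{6} = v_{1} + v_{4} — sig = ⟨2 | 1 1⟩
  P = {7,8}:  v_{7} + v_{8} = v_{0} + v_{6} — sig = ⟨2 | 1 1⟩
  P = {2,6}:  v_{2} + v_{6} = v_{0} + v_{4} + v_{5} — sig = ⟨2 | 1 1 1⟩
  P = {6,8}:  v_{6} + v_{8} = v_{0} + v_{1} + v_{5} — sig = ⟨2 | 1 1 1⟩
  P = {3,7}:  v_{3} + v_{7} = v_{0} + v_{1} + 2·v_{4} — sig = ⟨2 | 1 1 2⟩
  P = {2,7}:  v_{2} + v_{7} = 2·v_{0} + 2·v_{4} + v_{5} — sig = ⟨2 | 1 2 2⟩
  P = {0,3,5}:  v_{0} + v_{3} + v_{5} = 0 — sig = ⟨3 | 0⟩
  P = {0,4,6}:  v_{0} + v_{4} + v_{6} = v_{7} — sig = ⟨3 | 1⟩
  P = {1,5,7}:  v_{1} + v_{5} + v_{7} = 2·v_{6} — sig = ⟨3 | 2⟩
  P = {0,1,4,5}:  v_{0} + v_{1} + v_{4} + v_{5} = v_{6} — sig = ⟨4 | 1⟩

so the primitive-relation signature multiset is
{ ⟨2 | 0⟩ ×2,  ⟨2 | 1 1⟩ ×2,  ⟨2 | 1 1 1⟩ ×2,  ⟨2 | 1 1 2⟩,  ⟨2 | 1 2 2⟩,  ⟨3 | 0⟩,  ⟨3 | 1⟩,  ⟨3 | 2⟩,  ⟨4 | 1⟩ }


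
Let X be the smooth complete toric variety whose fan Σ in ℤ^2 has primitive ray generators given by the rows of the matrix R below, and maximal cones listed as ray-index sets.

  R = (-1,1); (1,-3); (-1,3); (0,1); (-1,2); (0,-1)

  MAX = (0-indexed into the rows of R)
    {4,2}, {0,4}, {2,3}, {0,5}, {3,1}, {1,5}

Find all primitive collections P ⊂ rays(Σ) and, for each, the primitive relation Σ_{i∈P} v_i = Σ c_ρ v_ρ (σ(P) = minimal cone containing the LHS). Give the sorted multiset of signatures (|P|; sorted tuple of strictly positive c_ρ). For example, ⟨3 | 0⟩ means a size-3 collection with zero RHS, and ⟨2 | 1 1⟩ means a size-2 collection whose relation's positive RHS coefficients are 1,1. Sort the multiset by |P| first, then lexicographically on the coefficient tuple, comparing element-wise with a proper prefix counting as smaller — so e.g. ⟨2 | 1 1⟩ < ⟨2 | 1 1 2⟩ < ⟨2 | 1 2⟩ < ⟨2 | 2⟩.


Primitive collections (9):

  {1,2}:  v_{1} + v_{2} = 0  ⟹  sig = ⟨2 | 0⟩
  {3,5}:  v_{3} + v_{5} = 0  ⟹  sig = ⟨2 | 0⟩
  {0,3}:  v_{0} + v_{3} = v_{4}  ⟹  sig = ⟨2 | 1⟩
  {1,4}:  v_{1} + v_{4} = v_{5}  ⟹  sig = ⟨2 | 1⟩
  {2,5}:  v_{2} + v_{5} = v_{4}  ⟹  sig = ⟨2 | 1⟩
  {3,4}:  v_{3} + v_{4} = v_{2}  ⟹  sig = ⟨2 | 1⟩
  {4,5}:  v_{4} + v_{5} = v_{0}  ⟹  sig = ⟨2 | 1⟩
  {0,1}:  v_{0} + v_{1} = 2·v_{5}  ⟹  sig = ⟨2 | 2⟩
  {0,2}:  v_{0} + v_{2} = 2·v_{4}  ⟹  sig = ⟨2 | 2⟩

Sorted signature multiset PRS(X):
{ ⟨2 | 0⟩ ×2,  ⟨2 | 1⟩ ×5,  ⟨2 | 2⟩ ×2 }


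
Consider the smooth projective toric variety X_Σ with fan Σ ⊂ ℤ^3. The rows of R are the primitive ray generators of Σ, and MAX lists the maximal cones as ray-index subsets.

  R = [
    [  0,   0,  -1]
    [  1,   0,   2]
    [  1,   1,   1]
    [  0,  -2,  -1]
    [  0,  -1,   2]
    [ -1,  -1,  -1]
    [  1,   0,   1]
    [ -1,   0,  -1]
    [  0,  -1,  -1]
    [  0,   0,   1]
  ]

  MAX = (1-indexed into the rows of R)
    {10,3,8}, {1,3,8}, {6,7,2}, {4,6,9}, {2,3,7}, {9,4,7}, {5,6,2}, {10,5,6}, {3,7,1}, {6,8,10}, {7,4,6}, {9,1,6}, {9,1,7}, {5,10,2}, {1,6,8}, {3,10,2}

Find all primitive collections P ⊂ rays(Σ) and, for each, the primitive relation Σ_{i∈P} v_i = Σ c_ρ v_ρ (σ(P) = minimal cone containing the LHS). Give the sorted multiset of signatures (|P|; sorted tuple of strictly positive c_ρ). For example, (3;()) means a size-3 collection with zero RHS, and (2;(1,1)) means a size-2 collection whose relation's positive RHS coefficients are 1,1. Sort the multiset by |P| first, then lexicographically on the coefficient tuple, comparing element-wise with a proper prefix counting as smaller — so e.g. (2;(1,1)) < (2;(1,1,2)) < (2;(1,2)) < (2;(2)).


Primitive collections (24):

  • {1,10}:  v_{1} + v_{10} = 0  so sig = (2;())
  • {3,6}:  v_{3} + v_{6} = 0  so sig = (2;())
  • {7,8}:  v_{7} + v_{8} = 0  so sig = (2;())
  • {1,2}:  v_{1} + v_{2} = v_{7}  so sig = (2;(1))
  • {2,8}:  v_{2} + v_{8} = v_{10}  so sig = (2;(1))
  • {7,10}:  v_{7} + v_{10} = v_{2}  so sig = (2;(1))
  • {1,5}:  v_{1} + v_{5} = v_{2} + v_{6}  so sig = (2;(1,1))
  • {3,4}:  v_{3} + v_{4} = v_{7} + v_{9}  so sig = (2;(1,1))
  • {3,5}:  v_{3} + v_{5} = v_{2} + v_{10}  so sig = (2;(1,1))
  • {3,9}:  v_{3} + v_{9} = v_{1} + v_{7}  so sig = (2;(1,1))
  • {4,8}:  v_{4} + v_{8} = v_{6} + v_{9}  so sig = (2;(1,1))
  • {8,9}:  v_{8} + v_{9} = v_{1} + v_{6}  so sig = (2;(1,1))
  • {9,10}:  v_{9} + v_{10} = v_{6} + v_{7}  so sig = (2;(1,1))
  • {5,9}:  v_{5} + v_{9} = v_{2} + 2·v_{6} + v_{7}  so sig = (2;(1,1,2))
  • {2,9}:  v_{2} + v_{9} = v_{6} + 2·v_{7}  so sig = (2;(1,2))
  • {5,7}:  v_{5} + v_{7} = 2·v_{2} + v_{6}  so sig = (2;(1,2))
  • {5,8}:  v_{5} + v_{8} = v_{6} + 2·v_{10}  so sig = (2;(1,2))
  • {4,5}:  v_{4} + v_{5} = v_{2} + 3·v_{6} + 2·v_{7}  so sig = (2;(1,2,3))
  • {1,4}:  v_{1} + v_{4} = 2·v_{9}  so sig = (2;(2))
  • {4,10}:  v_{4} + v_{10} = 2·v_{6} + 2·v_{7}  so sig = (2;(2,2))
  • {2,4}:  v_{2} + v_{4} = 2·v_{6} + 3·v_{7}  so sig = (2;(2,3))
  • {1,6,7}:  v_{1} + v_{6} + v_{7} = v_{9}  so sig = (3;(1))
  • {2,6,10}:  v_{2} + v_{6} + v_{10} = v_{5}  so sig = (3;(1))
  • {6,7,9}:  v_{6} + v_{7} + v_{9} = v_{4}  so sig = (3;(1))

Signatures (|P|; sorted positive RHS coefficients), sorted:
    |P|=2: 21 collections, coeffs (), (), (), (1), (1), (1), (1,1), (1,1), (1,1), (1,1), (1,1), (1,1), (1,1), (1,1,2), (1,2), (1,2), (1,2), (1,2,3), (2), (2,2), (2,3)
    |P|=3: 3 collections, coeffs (1), (1), (1)


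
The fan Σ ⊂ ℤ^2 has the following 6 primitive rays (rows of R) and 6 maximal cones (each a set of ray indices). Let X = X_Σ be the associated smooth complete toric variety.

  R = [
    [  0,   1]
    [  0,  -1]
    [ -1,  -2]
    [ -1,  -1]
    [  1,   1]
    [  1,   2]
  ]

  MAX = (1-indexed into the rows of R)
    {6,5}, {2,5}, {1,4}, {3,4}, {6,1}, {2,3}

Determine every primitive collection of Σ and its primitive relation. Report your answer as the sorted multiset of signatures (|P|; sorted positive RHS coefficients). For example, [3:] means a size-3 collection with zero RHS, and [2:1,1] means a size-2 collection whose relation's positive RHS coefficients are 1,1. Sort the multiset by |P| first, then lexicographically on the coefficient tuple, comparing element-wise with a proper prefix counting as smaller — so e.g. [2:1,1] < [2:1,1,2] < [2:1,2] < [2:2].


Primitive collections (9):

  • {1,2}:  v_{1} + v_{2} = 0 — sig = [2:]
  • {3,6}:  v_{3} + v_{6} = 0 — sig = [2:]
  • {4,5}:  v_{4} + v_{5} = 0 — sig = [2:]
  • {1,3}:  v_{1} + v_{3} = v_{4} — sig = [2:1]
  • {1,5}:  v_{1} + v_{5} = v_{6} — sig = [2:1]
  • {2,4}:  v_{2} + v_{4} = v_{3} — sig = [2:1]
  • {2,6}:  v_{2} + v_{6} = v_{5} — sig = [2:1]
  • {3,5}:  v_{3} + v_{5} = v_{2} — sig = [2:1]
  • {4,6}:  v_{4} + v_{6} = v_{1} — sig = [2:1]

Signatures (|P|; sorted positive RHS coefficients), sorted:
    |P|=2: 9 collections, coeffs (), (), (), (1), (1), (1), (1), (1), (1)


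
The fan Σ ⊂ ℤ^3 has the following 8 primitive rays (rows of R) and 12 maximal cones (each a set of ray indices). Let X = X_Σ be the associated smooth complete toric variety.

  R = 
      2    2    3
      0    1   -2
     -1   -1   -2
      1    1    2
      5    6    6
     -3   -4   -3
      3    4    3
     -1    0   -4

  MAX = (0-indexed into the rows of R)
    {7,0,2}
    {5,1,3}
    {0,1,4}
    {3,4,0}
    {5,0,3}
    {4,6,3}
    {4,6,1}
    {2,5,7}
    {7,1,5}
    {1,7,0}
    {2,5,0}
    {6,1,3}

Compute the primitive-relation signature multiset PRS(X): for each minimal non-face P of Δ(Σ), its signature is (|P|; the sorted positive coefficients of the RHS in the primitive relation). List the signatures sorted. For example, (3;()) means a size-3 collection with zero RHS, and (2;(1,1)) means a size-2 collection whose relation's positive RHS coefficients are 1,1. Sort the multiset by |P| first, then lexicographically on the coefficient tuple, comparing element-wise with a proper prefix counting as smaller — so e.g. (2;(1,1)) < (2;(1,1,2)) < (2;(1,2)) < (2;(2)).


Σ has 14 primitive collections:

  P={2,3}:  v_{2} + v_{3} = 0 — sig = (2;())
  P={5,6}:  v_{5} + v_{6} = 0 — sig = (2;())
  P={0,6}:  v_{0} + v_{6} = v_{4} — sig = (2;(1))
  P={1,2}:  v_{1} + v_{2} = v_{7} — sig = (2;(1))
  P={3,7}:  v_{3} + v_{7} = v_{1} — sig = (2;(1))
  P={4,5}:  v_{4} + v_{5} = v_{0} — sig = (2;(1))
  P={2,6}:  v_{2} + v_{6} = v_{0} + v_{1} — sig = (2;(1,1))
  P={2,4}:  v_{2} + v_{4} = 2·v_{0} + v_{1} — sig = (2;(1,2))
  P={6,7}:  v_{6} + v_{7} = v_{0} + 2·v_{1} — sig = (2;(1,2))
  P={4,7}:  v_{4} + v_{7} = 2·v_{0} + 2·v_{1} — sig = (2;(2,2))
  P={0,1,3}:  v_{0} + v_{1} + v_{3} = v_{6} — sig = (3;(1))
  P={0,1,5}:  v_{0} + v_{1} + v_{5} = v_{2} — sig = (3;(1))
  P={0,5,7}:  v_{0} + v_{5} + v_{7} = 2·v_{2} — sig = (3;(2))
  P={1,3,4}:  v_{1} + v_{3} + v_{4} = 2·v_{6} — sig = (3;(2))

Hence PRS(X_Σ) =
    |P|=2: 10 collections, coeffs (), (), (1), (1), (1), (1), (1,1), (1,2), (1,2), (2,2)
    |P|=3: 4 collections, coeffs (1), (1), (2), (2)


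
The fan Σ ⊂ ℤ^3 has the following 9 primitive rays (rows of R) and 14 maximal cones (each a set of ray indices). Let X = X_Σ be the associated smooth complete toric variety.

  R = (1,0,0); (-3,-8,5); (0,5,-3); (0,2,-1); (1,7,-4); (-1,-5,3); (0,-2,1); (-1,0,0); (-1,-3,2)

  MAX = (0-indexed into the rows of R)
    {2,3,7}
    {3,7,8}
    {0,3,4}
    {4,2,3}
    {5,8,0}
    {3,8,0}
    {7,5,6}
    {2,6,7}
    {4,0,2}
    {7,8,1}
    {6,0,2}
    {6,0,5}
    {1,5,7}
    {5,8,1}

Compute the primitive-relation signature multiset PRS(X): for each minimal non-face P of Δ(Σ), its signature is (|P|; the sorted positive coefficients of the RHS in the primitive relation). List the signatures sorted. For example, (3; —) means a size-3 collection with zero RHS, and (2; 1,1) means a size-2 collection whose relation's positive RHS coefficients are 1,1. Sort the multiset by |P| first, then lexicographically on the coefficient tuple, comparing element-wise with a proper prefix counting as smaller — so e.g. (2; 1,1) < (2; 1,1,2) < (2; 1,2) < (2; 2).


Primitive collections (17):

  {0,7}:  v_{0} + v_{7} = 0  ⟹  sig = (2; —)
  {3,6}:  v_{3} + v_{6} = 0  ⟹  sig = (2; —)
  {2,5}:  v_{2} + v_{5} = v_{7}  ⟹  sig = (2; 1)
  {3,5}:  v_{3} + v_{5} = v_{8}  ⟹  sig = (2; 1)
  {4,5}:  v_{4} + v_{5} = v_{3}  ⟹  sig = (2; 1)
  {6,8}:  v_{6} + v_{8} = v_{5}  ⟹  sig = (2; 1)
  {0,1}:  v_{0} + v_{1} = v_{5} + v_{8}  ⟹  sig = (2; 1,1)
  {2,8}:  v_{2} + v_{8} = v_{3} + v_{7}  ⟹  sig = (2; 1,1)
  {4,6}:  v_{4} + v_{6} = v_{0} + v_{2}  ⟹  sig = (2; 1,1)
  {4,7}:  v_{4} + v_{7} = v_{2} + v_{3}  ⟹  sig = (2; 1,1)
  {1,4}:  v_{1} + v_{4} = v_{3} + v_{7} + v_{8}  ⟹  sig = (2; 1,1,1)
  {1,2}:  v_{1} + v_{2} = 2·v_{7} + v_{8}  ⟹  sig = (2; 1,2)
  {1,3}:  v_{1} + v_{3} = v_{7} + 2·v_{8}  ⟹  sig = (2; 1,2)
  {1,6}:  v_{1} + v_{6} = 2·v_{5} + v_{7}  ⟹  sig = (2; 1,2)
  {4,8}:  v_{4} + v_{8} = 2·v_{3}  ⟹  sig = (2; 2)
  {0,2,3}:  v_{0} + v_{2} + v_{3} = v_{4}  ⟹  sig = (3; 1)
  {5,7,8}:  v_{5} + v_{7} + v_{8} = v_{1}  ⟹  sig = (3; 1)

so the primitive-relation signature multiset is
    |P|=2: 15 collections, coeffs (), (), (1), (1), (1), (1), (1,1), (1,1), (1,1), (1,1), (1,1,1), (1,2), (1,2), (1,2), (2)
    |P|=3: 2 collections, coeffs (1), (1)


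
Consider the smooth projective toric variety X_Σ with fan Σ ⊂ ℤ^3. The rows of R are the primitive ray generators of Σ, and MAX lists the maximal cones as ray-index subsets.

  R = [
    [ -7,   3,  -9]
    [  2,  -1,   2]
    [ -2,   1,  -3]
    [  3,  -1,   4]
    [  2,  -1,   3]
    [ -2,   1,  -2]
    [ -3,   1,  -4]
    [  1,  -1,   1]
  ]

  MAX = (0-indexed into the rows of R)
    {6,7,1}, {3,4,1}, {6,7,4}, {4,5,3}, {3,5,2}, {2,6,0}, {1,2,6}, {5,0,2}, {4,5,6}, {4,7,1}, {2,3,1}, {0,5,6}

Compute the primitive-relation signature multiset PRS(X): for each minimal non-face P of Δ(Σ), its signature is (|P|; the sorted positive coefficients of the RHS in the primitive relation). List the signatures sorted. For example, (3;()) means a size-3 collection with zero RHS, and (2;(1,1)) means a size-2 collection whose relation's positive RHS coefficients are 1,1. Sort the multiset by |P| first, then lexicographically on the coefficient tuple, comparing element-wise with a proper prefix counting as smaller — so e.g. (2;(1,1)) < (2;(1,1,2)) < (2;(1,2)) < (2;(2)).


Δ(Σ) — 8 vertices, 12 min non-faces:

  • {1,5}:  v_{1} + v_{5} = 0 ; sig = (2;())
  • {2,4}:  v_{2} + v_{4} = 0 ; sig = (2;())
  • {3,6}:  v_{3} + v_{6} = 0 ; sig = (2;())
  • {0,1}:  v_{0} + v_{1} = v_{2} + v_{6} ; sig = (2;(1,1))
  • {0,3}:  v_{0} + v_{3} = v_{2} + v_{5} ; sig = (2;(1,1))
  • {0,4}:  v_{0} + v_{4} = v_{5} + v_{6} ; sig = (2;(1,1))
  • {2,7}:  v_{2} + v_{7} = v_{1} + v_{6} ; sig = (2;(1,1))
  • {3,7}:  v_{3} + v_{7} = v_{1} + v_{4} ; sig = (2;(1,1))
  • {5,7}:  v_{5} + v_{7} = v_{4} + v_{6} ; sig = (2;(1,1))
  • {0,7}:  v_{0} + v_{7} = 2·v_{6} ; sig = (2;(2))
  • {1,4,6}:  v_{1} + v_{4} + v_{6} = v_{7} ; sig = (3;(1))
  • {2,5,6}:  v_{2} + v_{5} + v_{6} = v_{0} ; sig = (3;(1))

so the primitive-relation signature multiset is
    (2;())
    (2;())
    (2;())
    (2;(1,1))
    (2;(1,1))
    (2;(1,1))
    (2;(1,1))
    (2;(1,1))
    (2;(1,1))
    (2;(2))
    (3;(1))
    (3;(1))


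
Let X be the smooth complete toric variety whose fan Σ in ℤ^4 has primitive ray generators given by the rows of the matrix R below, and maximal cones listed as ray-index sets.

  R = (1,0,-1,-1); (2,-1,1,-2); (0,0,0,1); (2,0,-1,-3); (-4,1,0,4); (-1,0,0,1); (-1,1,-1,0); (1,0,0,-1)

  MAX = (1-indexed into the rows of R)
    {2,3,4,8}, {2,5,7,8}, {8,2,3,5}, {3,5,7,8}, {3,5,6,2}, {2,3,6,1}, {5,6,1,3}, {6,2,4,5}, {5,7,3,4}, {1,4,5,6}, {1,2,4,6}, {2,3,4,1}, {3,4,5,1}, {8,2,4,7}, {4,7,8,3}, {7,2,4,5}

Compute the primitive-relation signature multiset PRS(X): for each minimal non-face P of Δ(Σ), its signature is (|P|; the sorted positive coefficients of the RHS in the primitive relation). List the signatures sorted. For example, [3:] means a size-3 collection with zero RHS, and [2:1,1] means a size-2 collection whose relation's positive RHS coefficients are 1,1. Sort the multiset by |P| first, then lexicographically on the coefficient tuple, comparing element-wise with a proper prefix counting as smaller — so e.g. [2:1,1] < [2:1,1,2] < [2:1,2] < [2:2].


Primitive collections (9):

  • {6,8}:  v_{6} + v_{8} = 0  ⟹  sig = [2:]
  • {1,8}:  v_{1} + v_{8} = v_{3} + v_{4}  ⟹  sig = [2:1,1]
  • {6,7}:  v_{6} + v_{7} = v_{4} + v_{5}  ⟹  sig = [2:1,1]
  • {1,7}:  v_{1} + v_{7} = v_{3} + 2·v_{4} + v_{5}  ⟹  sig = [2:1,1,2]
  • {1,2,5}:  v_{1} + v_{2} + v_{5} = v_{6}  ⟹  sig = [3:1]
  • {2,3,7}:  v_{2} + v_{3} + v_{7} = v_{8}  ⟹  sig = [3:1]
  • {3,4,6}:  v_{3} + v_{4} + v_{6} = v_{1}  ⟹  sig = [3:1]
  • {4,5,8}:  v_{4} + v_{5} + v_{8} = v_{7}  ⟹  sig = [3:1]
  • {2,3,4,5}:  v_{2} + v_{3} + v_{4} + v_{5} = 0  ⟹  sig = [4:]

Sorted signature multiset PRS(X):
[[2:], [2:1,1], [2:1,1], [2:1,1,2], [3:1], [3:1], [3:1], [3:1], [4:]]


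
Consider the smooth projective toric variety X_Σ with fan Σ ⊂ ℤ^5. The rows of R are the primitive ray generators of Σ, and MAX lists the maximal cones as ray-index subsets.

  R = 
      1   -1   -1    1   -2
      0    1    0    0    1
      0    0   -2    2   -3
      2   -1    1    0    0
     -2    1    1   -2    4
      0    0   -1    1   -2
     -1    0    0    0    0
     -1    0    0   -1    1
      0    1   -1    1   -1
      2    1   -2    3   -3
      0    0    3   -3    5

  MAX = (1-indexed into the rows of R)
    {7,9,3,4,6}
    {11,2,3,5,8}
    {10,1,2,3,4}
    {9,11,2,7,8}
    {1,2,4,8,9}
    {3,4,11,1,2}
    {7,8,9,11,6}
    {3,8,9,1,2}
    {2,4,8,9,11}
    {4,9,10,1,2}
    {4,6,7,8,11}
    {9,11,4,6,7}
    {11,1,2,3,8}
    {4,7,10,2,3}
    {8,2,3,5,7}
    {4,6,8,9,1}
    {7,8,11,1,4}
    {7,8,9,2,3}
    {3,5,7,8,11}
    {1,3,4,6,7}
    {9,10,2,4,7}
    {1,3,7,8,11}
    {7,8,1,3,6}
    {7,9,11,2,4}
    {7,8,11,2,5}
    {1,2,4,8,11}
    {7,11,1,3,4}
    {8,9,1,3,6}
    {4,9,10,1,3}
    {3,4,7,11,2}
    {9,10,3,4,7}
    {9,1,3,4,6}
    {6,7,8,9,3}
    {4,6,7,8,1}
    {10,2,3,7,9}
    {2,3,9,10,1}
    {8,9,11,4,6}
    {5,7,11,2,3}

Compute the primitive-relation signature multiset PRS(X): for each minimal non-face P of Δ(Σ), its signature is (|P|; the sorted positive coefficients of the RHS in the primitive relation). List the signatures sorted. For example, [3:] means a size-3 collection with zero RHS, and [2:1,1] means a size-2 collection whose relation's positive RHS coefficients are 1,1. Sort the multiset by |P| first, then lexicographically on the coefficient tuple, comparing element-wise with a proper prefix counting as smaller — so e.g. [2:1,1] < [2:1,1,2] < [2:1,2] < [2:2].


Minimal non-faces — 21 found among 11 rays, 38 max cones:

  {2,6}:  v_{2} + v_{6} = v_{9}  ⟹  sig = [2:1]
  {5,6}:  v_{5} + v_{6} = v_{2} + v_{7} + v_{8}  ⟹  sig = [2:1,1,1]
  {8,10}:  v_{8} + v_{10} = v_{1} + v_{2} + v_{9}  ⟹  sig = [2:1,1,1]
  {5,9}:  v_{5} + v_{9} = 2·v_{2} + v_{7} + v_{8}  ⟹  sig = [2:1,1,2]
  {6,10}:  v_{6} + v_{10} = v_{3} + v_{4} + 2·v_{9}  ⟹  sig = [2:1,1,2]
  {10,11}:  v_{10} + v_{11} = 2·v_{2} + v_{4}  ⟹  sig = [2:1,2]
  {5,10}:  v_{5} + v_{10} = 2·v_{2} + 2·v_{3} + v_{11}  ⟹  sig = [2:1,2,2]
  {1,5}:  v_{1} + v_{5} = 3·v_{3} + v_{8} + 2·v_{11}  ⟹  sig = [2:1,2,3]
  {4,5}:  v_{4} + v_{5} = 2·v_{3} + 2·v_{11}  ⟹  sig = [2:2,2]
  {3,6,11}:  v_{3} + v_{6} + v_{11} = 0  ⟹  sig = [3:]
  {1,7,9}:  v_{1} + v_{7} + v_{9} = v_{3}  ⟹  sig = [3:1]
  {3,4,8}:  v_{3} + v_{4} + v_{8} = v_{1}  ⟹  sig = [3:1]
  {3,9,11}:  v_{3} + v_{9} + v_{11} = v_{2}  ⟹  sig = [3:1]
  {1,6,11}:  v_{1} + v_{6} + v_{11} = v_{4} + v_{8}  ⟹  sig = [3:1,1]
  {1,9,11}:  v_{1} + v_{9} + v_{11} = v_{2} + v_{4} + v_{8}  ⟹  sig = [3:1,1,1]
  {1,7,10}:  v_{1} + v_{7} + v_{10} = v_{2} + 2·v_{3} + v_{4}  ⟹  sig = [3:1,1,2]
  {1,2,7}:  v_{1} + v_{2} + v_{7} = 2·v_{3} + v_{11}  ⟹  sig = [3:1,2]
  {4,7,8,9}:  v_{4} + v_{7} + v_{8} + v_{9} = 0  ⟹  sig = [4:]
  {2,3,4,9}:  v_{2} + v_{3} + v_{4} + v_{9} = v_{10}  ⟹  sig = [4:1]
  {2,4,7,8}:  v_{2} + v_{4} + v_{7} + v_{8} = v_{3} + v_{11}  ⟹  sig = [4:1,1]
  {2,3,7,8,11}:  v_{2} + v_{3} + v_{7} + v_{8} + v_{11} = v_{5}  ⟹  sig = [5:1]

so the primitive-relation signature multiset is
{ [2:1],  [2:1,1,1] ×2,  [2:1,1,2] ×2,  [2:1,2],  [2:1,2,2],  [2:1,2,3],  [2:2,2],  [3:],  [3:1] ×3,  [3:1,1],  [3:1,1,1],  [3:1,1,2],  [3:1,2],  [4:],  [4:1],  [4:1,1],  [5:1] }


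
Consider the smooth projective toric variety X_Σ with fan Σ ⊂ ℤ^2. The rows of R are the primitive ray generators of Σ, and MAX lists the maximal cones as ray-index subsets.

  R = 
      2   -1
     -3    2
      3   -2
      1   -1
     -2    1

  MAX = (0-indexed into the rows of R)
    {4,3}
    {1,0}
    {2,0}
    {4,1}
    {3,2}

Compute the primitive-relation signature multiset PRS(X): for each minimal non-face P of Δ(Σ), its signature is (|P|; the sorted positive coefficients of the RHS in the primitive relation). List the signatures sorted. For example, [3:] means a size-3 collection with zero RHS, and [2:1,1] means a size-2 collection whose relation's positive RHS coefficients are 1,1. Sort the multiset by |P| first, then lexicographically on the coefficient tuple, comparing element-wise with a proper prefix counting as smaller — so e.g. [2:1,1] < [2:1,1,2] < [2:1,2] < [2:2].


5 collections generate NE(X_Σ); each relation:

  {0,4}:  v_{0} + v_{4} = 0  ⇒ sig = [2:]
  {1,2}:  v_{1} + v_{2} = 0  ⇒ sig = [2:]
  {0,3}:  v_{0} + v_{3} = v_{2}  ⇒ sig = [2:1]
  {1,3}:  v_{1} + v_{3} = v_{4}  ⇒ sig = [2:1]
  {2,4}:  v_{2} + v_{4} = v_{3}  ⇒ sig = [2:1]

Signatures (|P|; sorted positive RHS coefficients), sorted:
    [2:]
    [2:]
    [2:1]
    [2:1]
    [2:1]


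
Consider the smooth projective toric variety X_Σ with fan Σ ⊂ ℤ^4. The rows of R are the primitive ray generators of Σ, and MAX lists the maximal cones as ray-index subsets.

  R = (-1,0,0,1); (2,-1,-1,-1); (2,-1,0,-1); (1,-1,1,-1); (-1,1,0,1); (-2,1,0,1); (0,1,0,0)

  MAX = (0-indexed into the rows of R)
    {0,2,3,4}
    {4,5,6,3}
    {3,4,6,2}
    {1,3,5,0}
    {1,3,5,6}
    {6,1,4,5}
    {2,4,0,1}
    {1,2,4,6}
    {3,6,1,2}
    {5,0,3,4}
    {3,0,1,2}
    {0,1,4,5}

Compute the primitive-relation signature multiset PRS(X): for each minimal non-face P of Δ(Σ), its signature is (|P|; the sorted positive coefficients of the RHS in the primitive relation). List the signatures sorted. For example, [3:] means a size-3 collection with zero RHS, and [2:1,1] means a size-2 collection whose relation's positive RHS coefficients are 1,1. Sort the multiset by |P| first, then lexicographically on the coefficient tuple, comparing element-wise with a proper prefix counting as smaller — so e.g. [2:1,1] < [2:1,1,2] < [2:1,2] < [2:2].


Σ has 3 primitive collections:

  P={2,5}:  v_{2} + v_{5} = 0  →  sig = [2:]
  P={0,6}:  v_{0} + v_{6} = v_{4}  →  sig = [2:1]
  P={1,3,4}:  v_{1} + v_{3} + v_{4} = v_{2}  →  sig = [3:1]

Signatures (|P|; sorted positive RHS coefficients), sorted:
    |P|=2: 2 collections, coeffs (), (1)
    |P|=3: 1 collection, coeffs (1)


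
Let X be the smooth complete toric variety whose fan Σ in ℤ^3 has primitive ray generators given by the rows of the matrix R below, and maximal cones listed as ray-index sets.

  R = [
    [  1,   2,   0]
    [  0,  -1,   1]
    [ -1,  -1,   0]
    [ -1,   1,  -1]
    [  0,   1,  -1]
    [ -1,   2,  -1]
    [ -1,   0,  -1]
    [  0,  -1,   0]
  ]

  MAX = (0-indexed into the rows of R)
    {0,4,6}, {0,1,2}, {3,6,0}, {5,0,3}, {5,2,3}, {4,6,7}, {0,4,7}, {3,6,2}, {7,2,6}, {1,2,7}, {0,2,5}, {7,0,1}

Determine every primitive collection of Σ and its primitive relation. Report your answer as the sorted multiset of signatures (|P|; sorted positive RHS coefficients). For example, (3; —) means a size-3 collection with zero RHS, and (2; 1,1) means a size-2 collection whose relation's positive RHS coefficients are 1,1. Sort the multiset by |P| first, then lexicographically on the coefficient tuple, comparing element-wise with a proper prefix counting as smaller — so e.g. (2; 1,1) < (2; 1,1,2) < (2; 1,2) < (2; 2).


14 minimal non-faces of Δ(Σ) (on 8 rays):

  P={1,4}:  v_{1} + v_{4} = 0  ⟹  sig = (2; —)
  P={1,6}:  v_{1} + v_{6} = v_{2}  ⟹  sig = (2; 1)
  P={2,4}:  v_{2} + v_{4} = v_{6}  ⟹  sig = (2; 1)
  P={3,7}:  v_{3} + v_{7} = v_{6}  ⟹  sig = (2; 1)
  P={5,7}:  v_{5} + v_{7} = v_{3}  ⟹  sig = (2; 1)
  P={4,5}:  v_{4} + v_{5} = v_{0} + v_{3} + v_{6}  ⟹  sig = (2; 1,1,1)
  P={1,3}:  v_{1} + v_{3} = v_{0} + 2·v_{2}  ⟹  sig = (2; 1,2)
  P={3,4}:  v_{3} + v_{4} = v_{0} + 2·v_{6}  ⟹  sig = (2; 1,2)
  P={5,6}:  v_{5} + v_{6} = 2·v_{3}  ⟹  sig = (2; 2)
  P={1,5}:  v_{1} + v_{5} = 2·v_{0} + 3·v_{2}  ⟹  sig = (2; 2,3)
  P={0,2,7}:  v_{0} + v_{2} + v_{7} = 0  ⟹  sig = (3; —)
  P={0,2,3}:  v_{0} + v_{2} + v_{3} = v_{5}  ⟹  sig = (3; 1)
  P={0,2,6}:  v_{0} + v_{2} + v_{6} = v_{3}  ⟹  sig = (3; 1)
  P={0,6,7}:  v_{0} + v_{6} + v_{7} = v_{4}  ⟹  sig = (3; 1)

so the primitive-relation signature multiset is
    (2; —)
    (2; 1)
    (2; 1)
    (2; 1)
    (2; 1)
    (2; 1,1,1)
    (2; 1,2)
    (2; 1,2)
    (2; 2)
    (2; 2,3)
    (3; —)
    (3; 1)
    (3; 1)
    (3; 1)


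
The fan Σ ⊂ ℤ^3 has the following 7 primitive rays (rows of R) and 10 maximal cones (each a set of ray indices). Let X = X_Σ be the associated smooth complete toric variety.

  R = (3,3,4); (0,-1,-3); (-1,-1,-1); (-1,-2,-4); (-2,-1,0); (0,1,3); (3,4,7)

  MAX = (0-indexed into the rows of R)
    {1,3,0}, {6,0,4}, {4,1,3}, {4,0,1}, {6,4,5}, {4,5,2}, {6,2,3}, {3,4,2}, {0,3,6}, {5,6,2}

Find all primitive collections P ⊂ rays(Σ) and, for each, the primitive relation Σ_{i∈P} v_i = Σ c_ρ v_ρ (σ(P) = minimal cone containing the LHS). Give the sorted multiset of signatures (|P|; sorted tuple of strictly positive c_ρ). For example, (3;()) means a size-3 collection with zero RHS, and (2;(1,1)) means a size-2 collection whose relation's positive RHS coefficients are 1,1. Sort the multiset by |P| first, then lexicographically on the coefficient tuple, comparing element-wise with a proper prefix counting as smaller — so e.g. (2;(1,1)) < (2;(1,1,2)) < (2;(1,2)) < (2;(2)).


Δ(Σ) — 7 vertices, 9 min non-faces:

  P={1,5}:  v_{1} + v_{5} = 0  so sig = (2;())
  P={0,5}:  v_{0} + v_{5} = v_{6}  so sig = (2;(1))
  P={1,2}:  v_{1} + v_{2} = v_{3}  so sig = (2;(1))
  P={1,6}:  v_{1} + v_{6} = v_{0}  so sig = (2;(1))
  P={3,5}:  v_{3} + v_{5} = v_{2}  so sig = (2;(1))
  P={0,2}:  v_{0} + v_{2} = v_{3} + v_{6}  so sig = (2;(1,1))
  P={0,3,4}:  v_{0} + v_{3} + v_{4} = 0  so sig = (3;())
  P={3,4,6}:  v_{3} + v_{4} + v_{6} = v_{5}  so sig = (3;(1))
  P={2,4,6}:  v_{2} + v_{4} + v_{6} = 2·v_{5}  so sig = (3;(2))

Hence PRS(X_Σ) =
[(2;()), (2;(1)), (2;(1)), (2;(1)), (2;(1)), (2;(1,1)), (3;()), (3;(1)), (3;(2))]


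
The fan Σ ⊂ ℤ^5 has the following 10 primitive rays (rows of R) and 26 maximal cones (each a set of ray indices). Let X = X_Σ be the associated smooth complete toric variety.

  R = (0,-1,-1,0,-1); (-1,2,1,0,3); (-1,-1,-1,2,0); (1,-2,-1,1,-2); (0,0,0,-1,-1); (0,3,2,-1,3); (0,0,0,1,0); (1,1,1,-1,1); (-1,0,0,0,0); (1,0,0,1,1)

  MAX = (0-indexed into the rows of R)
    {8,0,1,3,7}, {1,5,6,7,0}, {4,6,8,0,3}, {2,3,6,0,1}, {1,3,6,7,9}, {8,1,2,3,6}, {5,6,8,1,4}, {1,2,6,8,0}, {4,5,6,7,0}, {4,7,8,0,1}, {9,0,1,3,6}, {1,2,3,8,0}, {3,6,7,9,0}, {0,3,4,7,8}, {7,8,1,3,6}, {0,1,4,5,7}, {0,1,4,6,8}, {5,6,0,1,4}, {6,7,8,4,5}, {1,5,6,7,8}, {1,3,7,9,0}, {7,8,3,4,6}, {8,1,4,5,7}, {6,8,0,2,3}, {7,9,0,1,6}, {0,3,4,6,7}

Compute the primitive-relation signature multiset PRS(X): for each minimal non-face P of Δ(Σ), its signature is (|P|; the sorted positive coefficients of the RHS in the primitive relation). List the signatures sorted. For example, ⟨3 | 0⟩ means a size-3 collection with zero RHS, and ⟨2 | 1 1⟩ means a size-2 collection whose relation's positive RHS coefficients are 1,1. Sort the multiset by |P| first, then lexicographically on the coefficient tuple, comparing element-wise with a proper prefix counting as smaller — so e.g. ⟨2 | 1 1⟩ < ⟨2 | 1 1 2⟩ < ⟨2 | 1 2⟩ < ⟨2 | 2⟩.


|primitive collections| = 14. Relations:

  {2,5}:  v_{2} + v_{5} = v_{1} + v_{6} — sig = ⟨2 | 1 1⟩
  {2,7}:  v_{2} + v_{7} = v_{1} + v_{3} — sig = ⟨2 | 1 1⟩
  {3,5}:  v_{3} + v_{5} = v_{6} + v_{7} — sig = ⟨2 | 1 1⟩
  {8,9}:  v_{8} + v_{9} = v_{1} + v_{3} — sig = ⟨2 | 1 1⟩
  {2,4}:  v_{2} + v_{4} = v_{0} + v_{6} + v_{8} — sig = ⟨2 | 1 1 1⟩
  {4,9}:  v_{4} + v_{9} = v_{0} + v_{6} + v_{7} — sig = ⟨2 | 1 1 1⟩
  {2,9}:  v_{2} + v_{9} = v_{0} + 2·v_{1} + 2·v_{3} + v_{6} — sig = ⟨2 | 1 1 2 2⟩
  {5,9}:  v_{5} + v_{9} = v_{0} + v_{1} + 2·v_{6} + 2·v_{7} — sig = ⟨2 | 1 1 2 2⟩
  {1,3,4}:  v_{1} + v_{3} + v_{4} = 0 — sig = ⟨3 | 0⟩
  {0,5,8}:  v_{0} + v_{5} + v_{8} = v_{1} + v_{4} — sig = ⟨3 | 1 1⟩
  {0,6,7,8}:  v_{0} + v_{6} + v_{7} + v_{8} = 0 — sig = ⟨4 | 0⟩
  {1,4,6,7}:  v_{1} + v_{4} + v_{6} + v_{7} = v_{5} — sig = ⟨4 | 1⟩
  {0,1,3,6,7}:  v_{0} + v_{1} + v_{3} + v_{6} + v_{7} = v_{9} — sig = ⟨5 | 1⟩
  {0,1,3,6,8}:  v_{0} + v_{1} + v_{3} + v_{6} + v_{8} = v_{2} — sig = ⟨5 | 1⟩

Hence PRS(X_Σ) =
{ ⟨2 | 1 1⟩ ×4,  ⟨2 | 1 1 1⟩ ×2,  ⟨2 | 1 1 2 2⟩ ×2,  ⟨3 | 0⟩,  ⟨3 | 1 1⟩,  ⟨4 | 0⟩,  ⟨4 | 1⟩,  ⟨5 | 1⟩ ×2 }


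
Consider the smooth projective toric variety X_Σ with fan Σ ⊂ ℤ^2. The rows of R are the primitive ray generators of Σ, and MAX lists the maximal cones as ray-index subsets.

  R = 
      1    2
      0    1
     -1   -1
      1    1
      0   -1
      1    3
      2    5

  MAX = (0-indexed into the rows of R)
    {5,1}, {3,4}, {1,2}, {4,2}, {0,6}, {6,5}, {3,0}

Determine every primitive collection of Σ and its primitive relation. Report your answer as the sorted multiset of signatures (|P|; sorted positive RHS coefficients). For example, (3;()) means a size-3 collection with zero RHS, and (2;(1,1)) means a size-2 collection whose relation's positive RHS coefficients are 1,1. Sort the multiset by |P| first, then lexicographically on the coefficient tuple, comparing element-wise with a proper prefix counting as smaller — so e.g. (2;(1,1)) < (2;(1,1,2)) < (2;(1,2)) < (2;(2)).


14 collections generate NE(X_Σ); each relation:

  P = {1,4}:  v_{1} + v_{4} = 0  ⟹  sig = (2;())
  P = {2,3}:  v_{2} + v_{3} = 0  ⟹  sig = (2;())
  P = {0,1}:  v_{0} + v_{1} = v_{5}  ⟹  sig = (2;(1))
  P = {0,2}:  v_{0} + v_{2} = v_{1}  ⟹  sig = (2;(1))
  P = {0,4}:  v_{0} + v_{4} = v_{3}  ⟹  sig = (2;(1))
  P = {0,5}:  v_{0} + v_{5} = v_{6}  ⟹  sig = (2;(1))
  P = {1,3}:  v_{1} + v_{3} = v_{0}  ⟹  sig = (2;(1))
  P = {4,5}:  v_{4} + v_{5} = v_{0}  ⟹  sig = (2;(1))
  P = {2,6}:  v_{2} + v_{6} = v_{1} + v_{5}  ⟹  sig = (2;(1,1))
  P = {1,6}:  v_{1} + v_{6} = 2·v_{5}  ⟹  sig = (2;(2))
  P = {2,5}:  v_{2} + v_{5} = 2·v_{1}  ⟹  sig = (2;(2))
  P = {3,5}:  v_{3} + v_{5} = 2·v_{0}  ⟹  sig = (2;(2))
  P = {4,6}:  v_{4} + v_{6} = 2·v_{0}  ⟹  sig = (2;(2))
  P = {3,6}:  v_{3} + v_{6} = 3·v_{0}  ⟹  sig = (2;(3))

Hence PRS(X_Σ) =
{ (2;()) ×2,  (2;(1)) ×6,  (2;(1,1)),  (2;(2)) ×4,  (2;(3)) }


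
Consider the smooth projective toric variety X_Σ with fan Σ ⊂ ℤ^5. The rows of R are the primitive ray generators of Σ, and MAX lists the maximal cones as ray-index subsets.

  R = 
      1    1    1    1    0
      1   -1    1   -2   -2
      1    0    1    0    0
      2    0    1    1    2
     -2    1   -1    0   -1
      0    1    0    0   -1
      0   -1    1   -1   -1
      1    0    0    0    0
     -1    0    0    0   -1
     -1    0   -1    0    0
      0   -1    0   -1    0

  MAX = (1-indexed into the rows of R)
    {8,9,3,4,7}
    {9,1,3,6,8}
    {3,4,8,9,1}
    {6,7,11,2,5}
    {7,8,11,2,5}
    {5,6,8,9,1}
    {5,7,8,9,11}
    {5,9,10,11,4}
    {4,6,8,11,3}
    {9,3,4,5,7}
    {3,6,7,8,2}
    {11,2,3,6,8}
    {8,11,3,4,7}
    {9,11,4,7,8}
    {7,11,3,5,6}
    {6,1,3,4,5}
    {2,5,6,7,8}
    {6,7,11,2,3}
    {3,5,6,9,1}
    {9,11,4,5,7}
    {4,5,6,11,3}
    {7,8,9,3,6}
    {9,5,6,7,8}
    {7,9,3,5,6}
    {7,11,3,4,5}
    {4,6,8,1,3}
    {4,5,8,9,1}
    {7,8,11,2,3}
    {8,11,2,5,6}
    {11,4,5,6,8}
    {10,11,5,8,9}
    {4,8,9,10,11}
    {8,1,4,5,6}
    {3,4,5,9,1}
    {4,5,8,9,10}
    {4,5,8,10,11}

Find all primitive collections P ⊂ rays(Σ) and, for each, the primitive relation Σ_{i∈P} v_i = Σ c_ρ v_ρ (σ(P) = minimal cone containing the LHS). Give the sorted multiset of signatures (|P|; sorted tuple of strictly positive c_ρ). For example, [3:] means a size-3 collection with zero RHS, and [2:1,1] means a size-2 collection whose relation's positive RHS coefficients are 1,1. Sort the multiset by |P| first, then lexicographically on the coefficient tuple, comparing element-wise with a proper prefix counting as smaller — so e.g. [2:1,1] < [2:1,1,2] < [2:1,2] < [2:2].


Primitive collections (19):

  P={3,10}:  v_{3} + v_{10} = 0 ; sig = [2:]
  P={1,11}:  v_{1} + v_{11} = v_{3} ; sig = [2:1]
  P={6,10}:  v_{6} + v_{10} = v_{5} + v_{8} ; sig = [2:1,1]
  P={7,10}:  v_{7} + v_{10} = v_{9} + v_{11} ; sig = [2:1,1]
  P={1,2}:  v_{1} + v_{2} = v_{3} + v_{6} + v_{7} + v_{8} ; sig = [2:1,1,1,1]
  P={1,10}:  v_{1} + v_{10} = v_{4} + v_{5} + v_{8} + v_{9} ; sig = [2:1,1,1,1]
  P={2,10}:  v_{2} + v_{10} = v_{5} + v_{7} + 2·v_{8} + v_{11} ; sig = [2:1,1,1,2]
  P={2,4}:  v_{2} + v_{4} = 2·v_{3} + v_{8} + v_{11} ; sig = [2:1,1,2]
  P={1,7}:  v_{1} + v_{7} = 2·v_{3} + v_{9} ; sig = [2:1,2]
  P={2,9}:  v_{2} + v_{9} = v_{5} + 2·v_{7} + 2·v_{8} ; sig = [2:1,2,2]
  P={3,5,8}:  v_{3} + v_{5} + v_{8} = v_{6} ; sig = [3:1]
  P={3,9,11}:  v_{3} + v_{9} + v_{11} = v_{7} ; sig = [3:1]
  P={4,6,9}:  v_{4} + v_{6} + v_{9} = v_{1} ; sig = [3:1]
  P={6,9,11}:  v_{6} + v_{9} + v_{11} = v_{5} + v_{7} + v_{8} ; sig = [3:1,1,1]
  P={2,3,5}:  v_{2} + v_{3} + v_{5} = 2·v_{6} + v_{7} + v_{11} ; sig = [3:1,1,2]
  P={4,6,7}:  v_{4} + v_{6} + v_{7} = 2·v_{3} ; sig = [3:2]
  P={4,5,7,8}:  v_{4} + v_{5} + v_{7} + v_{8} = v_{3} ; sig = [4:1]
  P={6,7,8,11}:  v_{6} + v_{7} + v_{8} + v_{11} = v_{2} ; sig = [4:1]
  P={4,5,8,9,11}:  v_{4} + v_{5} + v_{8} + v_{9} + v_{11} = 0 ; sig = [5:]

so the primitive-relation signature multiset is
[[2:], [2:1], [2:1,1], [2:1,1], [2:1,1,1,1], [2:1,1,1,1], [2:1,1,1,2], [2:1,1,2], [2:1,2], [2:1,2,2], [3:1], [3:1], [3:1], [3:1,1,1], [3:1,1,2], [3:2], [4:1], [4:1], [5:]]
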